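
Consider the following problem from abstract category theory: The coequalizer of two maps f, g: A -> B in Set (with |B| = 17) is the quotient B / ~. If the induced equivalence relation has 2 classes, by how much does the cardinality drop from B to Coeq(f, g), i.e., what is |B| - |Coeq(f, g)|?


The coequalizer Coeq(f, g) = B / ~ has one element per equivalence class.
|B| = 17, |Coeq(f, g)| = 2.
|B| - |Coeq(f, g)| = 17 - 2 = 15.

15


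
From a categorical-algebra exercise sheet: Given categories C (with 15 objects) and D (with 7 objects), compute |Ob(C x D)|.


The product category C x D has objects that are pairs (c, d).
Number of pairs = |Ob(C)| * |Ob(D)| = 15 * 7 = 105

105


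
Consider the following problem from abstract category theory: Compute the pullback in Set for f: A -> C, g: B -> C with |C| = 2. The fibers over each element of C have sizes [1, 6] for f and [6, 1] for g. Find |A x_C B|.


The pullback A x_C B consists of pairs (a, b) with f(a) = g(b).
For each element c in C, the fiber product has |f^-1(c)| * |g^-1(c)| elements.
Summing over C: 1 * 6 + 6 * 1
= 6 + 6 = 12

12


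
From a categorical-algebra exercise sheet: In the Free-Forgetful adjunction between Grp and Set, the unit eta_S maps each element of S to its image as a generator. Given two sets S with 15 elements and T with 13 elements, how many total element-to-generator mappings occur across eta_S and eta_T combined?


The unit eta_X: X -> U(F(X)) of the Free-Forgetful adjunction
maps each element of X to a generator of F(X). For X = S + T (disjoint
union in Set), |S + T| = |S| + |T|.
Total mappings = 15 + 13 = 28.

28


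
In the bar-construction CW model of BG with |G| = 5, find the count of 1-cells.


In the bar-construction CW model of BG, the n-cells are indexed by
n-tuples [g_1|...|g_n] of non-identity elements of G (degenerate
simplices with some g_i = e do not contribute cells), so there are
(|G| - 1)^n n-cells.
For dim = 1 with |G| = 5:
cells = (5 - 1)^1 = 4^1 = 4

4


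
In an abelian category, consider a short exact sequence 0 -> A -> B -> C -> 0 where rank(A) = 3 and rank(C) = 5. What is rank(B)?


For a short exact sequence 0 -> A -> B -> C -> 0,
rank is additive: rank(B) = rank(A) + rank(C).
rank(B) = 3 + 5 = 8

8


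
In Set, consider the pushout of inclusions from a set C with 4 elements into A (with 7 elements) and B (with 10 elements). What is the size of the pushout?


The pushout A +_C B identifies the images of C in A and B.
|A +_C B| = |A| + |B| - |C| (for injections).
= 7 + 10 - 4 = 13

13


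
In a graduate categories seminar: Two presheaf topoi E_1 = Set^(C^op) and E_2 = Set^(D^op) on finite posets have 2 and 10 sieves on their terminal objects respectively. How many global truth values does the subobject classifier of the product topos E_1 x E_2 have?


In a product of presheaf topoi E_1 x E_2, the subobject classifier
is Omega = Omega_1 x Omega_2 (componentwise), so
|Omega(top)| = |Omega_1(top_1)| * |Omega_2(top_2)|.
= 2 * 10 = 20.

20


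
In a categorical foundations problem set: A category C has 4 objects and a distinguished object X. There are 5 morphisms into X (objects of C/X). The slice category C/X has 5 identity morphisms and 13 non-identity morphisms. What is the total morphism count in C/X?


In the slice category C/X, objects are morphisms to X.
Identity morphisms: 5 (one per object of C/X).
Non-identity morphisms: 13.
Total = 5 + 13 = 18

18


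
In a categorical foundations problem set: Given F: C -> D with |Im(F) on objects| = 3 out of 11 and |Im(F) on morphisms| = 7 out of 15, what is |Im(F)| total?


The image of F consists of distinct objects and distinct morphisms.
|Im(F)| on objects = 3
|Im(F)| on morphisms = 7
Total image cardinality = 3 + 7 = 10

10


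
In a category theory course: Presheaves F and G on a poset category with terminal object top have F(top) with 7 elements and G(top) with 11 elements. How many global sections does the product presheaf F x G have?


Global sections of a presheaf on a poset with terminal top satisfy
Gamma(H) ~ H(top). Presheaves admit pointwise products, so
(F x G)(top) = F(top) x G(top) (Cartesian product).
|Gamma(F x G)| = |F(top)| * |G(top)| = 7 * 11 = 77.

77


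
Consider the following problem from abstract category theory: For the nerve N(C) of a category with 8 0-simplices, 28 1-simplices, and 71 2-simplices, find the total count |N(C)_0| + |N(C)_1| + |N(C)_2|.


The 2-skeleton of the nerve N(C) consists of simplices in dimensions 0, 1, 2:
  |N(C)_0| = 8 (objects)
  |N(C)_1| = 28 (morphisms)
  |N(C)_2| = 71 (composable pairs)
Total = 8 + 28 + 71 = 107

107


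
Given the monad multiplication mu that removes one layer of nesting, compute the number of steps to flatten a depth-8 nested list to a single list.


Each application of mu: T^2 -> T removes one layer of nesting.
Starting at depth 8 (i.e., T^8(X)), we need to reach T(X).
Number of mu applications = 8 - 1 = 7

7


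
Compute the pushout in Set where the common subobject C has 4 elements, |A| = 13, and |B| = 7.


The pushout A +_C B identifies the images of C in A and B.
|A +_C B| = |A| + |B| - |C| (for injections).
= 13 + 7 - 4 = 16

16


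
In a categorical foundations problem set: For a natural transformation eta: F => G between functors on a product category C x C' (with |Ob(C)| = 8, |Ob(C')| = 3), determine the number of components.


A natural transformation eta: F => G assigns one component morphism per
object of the domain category.
The domain is the product category C x C', so
|Ob(C x C')| = |Ob(C)| * |Ob(C')| = 8 * 3 = 24.
Therefore eta has 24 component morphisms.

24


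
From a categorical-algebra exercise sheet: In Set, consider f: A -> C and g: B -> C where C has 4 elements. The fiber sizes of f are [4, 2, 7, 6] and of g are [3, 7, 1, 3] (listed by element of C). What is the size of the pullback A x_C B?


The pullback A x_C B consists of pairs (a, b) with f(a) = g(b).
For each element c in C, the fiber product has |f^-1(c)| * |g^-1(c)| elements.
Summing over C: 4 * 3 + 2 * 7 + 7 * 1 + 6 * 3
= 12 + 14 + 7 + 18 = 51

51


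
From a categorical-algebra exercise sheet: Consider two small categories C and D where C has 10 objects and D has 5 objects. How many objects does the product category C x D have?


The product category C x D has objects that are pairs (c, d).
Number of pairs = |Ob(C)| * |Ob(D)| = 10 * 5 = 50

50


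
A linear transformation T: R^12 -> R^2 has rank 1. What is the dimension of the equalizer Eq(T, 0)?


The equalizer of f and the zero map is ker(f).
By the rank-nullity theorem: dim(ker(f)) = dim(domain) - rank(f).
dim(ker(f)) = 12 - 1 = 11

11


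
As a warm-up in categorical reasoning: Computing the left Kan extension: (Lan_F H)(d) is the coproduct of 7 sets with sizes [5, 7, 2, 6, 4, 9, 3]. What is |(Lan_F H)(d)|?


Pointwise, the left Kan extension (Lan_F H)(d) is the colimit, indexed
by the comma category (F downarrow d), of H composed with the
projection (F downarrow d) -> C. Here that colimit is given
as a coproduct (disjoint union) of sets, so its cardinality is the
sum of the sizes of the summands.
Coproduct of sets with sizes: 5 + 7 + 2 + 6 + 4 + 9 + 3
= 36

36


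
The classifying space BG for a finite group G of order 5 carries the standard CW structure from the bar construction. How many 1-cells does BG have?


In the bar-construction CW model of BG, the n-cells are indexed by
n-tuples [g_1|...|g_n] of non-identity elements of G (degenerate
simplices with some g_i = e do not contribute cells), so there are
(|G| - 1)^n n-cells.
For dim = 1 with |G| = 5:
cells = (5 - 1)^1 = 4^1 = 4

4


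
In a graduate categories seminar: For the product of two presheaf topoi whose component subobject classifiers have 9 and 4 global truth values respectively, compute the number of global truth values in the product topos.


In a product of presheaf topoi E_1 x E_2, the subobject classifier
is Omega = Omega_1 x Omega_2 (componentwise), so
|Omega(top)| = |Omega_1(top_1)| * |Omega_2(top_2)|.
= 9 * 4 = 36.

36


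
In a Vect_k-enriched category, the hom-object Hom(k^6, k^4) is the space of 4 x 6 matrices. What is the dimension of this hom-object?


In Vect-enriched categories, Hom(k^n, k^m) is the space of m x n matrices.
dim(Hom(k^6, k^4)) = 4 * 6 = 24

24


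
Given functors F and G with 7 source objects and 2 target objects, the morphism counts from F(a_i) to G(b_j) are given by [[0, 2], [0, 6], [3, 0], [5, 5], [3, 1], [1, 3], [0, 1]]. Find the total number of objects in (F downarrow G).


Objects of (F downarrow G) are triples (a, b, h: F(a)->G(b)).
The count equals the sum of all entries in the hom-matrix.
sum(row 0) = 2
sum(row 1) = 6
sum(row 2) = 3
sum(row 3) = 10
sum(row 4) = 4
sum(row 5) = 4
sum(row 6) = 1
Grand total = 30

30


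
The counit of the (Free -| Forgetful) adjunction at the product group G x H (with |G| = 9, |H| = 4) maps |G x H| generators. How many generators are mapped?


The counit epsilon_K: F(U(K)) -> K of the Free-Forgetful adjunction
maps |K| generators of F(U(K)) into K. For K = G x H (the product group),
|G x H| = |G| * |H|.
Total generators mapped = 9 * 4 = 36.

36


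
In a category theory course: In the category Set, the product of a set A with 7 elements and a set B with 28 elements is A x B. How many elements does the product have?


In Set, the product A x B is the Cartesian product.
By the universal property, |A x B| = |A| * |B|.
|A x B| = 7 * 28 = 196

196


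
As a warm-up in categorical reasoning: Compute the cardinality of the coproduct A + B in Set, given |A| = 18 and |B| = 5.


In Set, the coproduct A + B is the disjoint union.
|A + B| = |A| + |B| = 18 + 5 = 23

23


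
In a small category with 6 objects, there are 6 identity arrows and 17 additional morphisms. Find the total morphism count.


Each object has an identity morphism, giving 6 identities.
Adding the 17 non-identity morphisms:
Total = 6 + 17 = 23

23


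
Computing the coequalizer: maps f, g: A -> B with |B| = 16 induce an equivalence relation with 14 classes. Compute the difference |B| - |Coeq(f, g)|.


The coequalizer Coeq(f, g) = B / ~ has one element per equivalence class.
|B| = 16, |Coeq(f, g)| = 14.
|B| - |Coeq(f, g)| = 16 - 14 = 2.

2


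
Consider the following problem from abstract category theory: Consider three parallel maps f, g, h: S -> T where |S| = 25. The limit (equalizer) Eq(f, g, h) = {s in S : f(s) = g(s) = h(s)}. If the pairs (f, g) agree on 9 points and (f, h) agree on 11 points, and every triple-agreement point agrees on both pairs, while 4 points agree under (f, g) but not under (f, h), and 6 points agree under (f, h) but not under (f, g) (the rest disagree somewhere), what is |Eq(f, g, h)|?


Eq(f, g, h) is the triple-agreement set: points in S where all three
maps take the same value. Using inclusion-exclusion on the pairwise data:
Pair (f, g) agrees on 9 points; pair (f, h) on 11 points.
Points agreeing under (f, g) but not (f, h) = 4; under (f, h) but not (f, g) = 6.
Triple-agreement = agreement-in-(f, g) minus points that agree under (f, g) but not (f, h):
|Eq(f, g, h)| = 9 - 4 = 5
(cross-check via (f, h): 11 - 6 = 5.)

5


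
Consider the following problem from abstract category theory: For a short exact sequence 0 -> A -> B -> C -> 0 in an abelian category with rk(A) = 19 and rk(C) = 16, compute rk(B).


For a short exact sequence 0 -> A -> B -> C -> 0,
rank is additive: rank(B) = rank(A) + rank(C).
rank(B) = 19 + 16 = 35

35


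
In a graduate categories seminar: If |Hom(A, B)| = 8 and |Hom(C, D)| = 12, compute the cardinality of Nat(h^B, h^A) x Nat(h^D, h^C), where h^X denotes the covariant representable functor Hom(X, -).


By the Yoneda lemma, Nat(h^B, h^A) is isomorphic to Hom(A, B),
so |Nat(h^B, h^A)| = |Hom(A, B)| and |Nat(h^D, h^C)| = |Hom(C, D)|.
|Hom(A, B)| = 8, |Hom(C, D)| = 12.
|Nat(h^B, h^A) x Nat(h^D, h^C)| = 8 * 12 = 96

96


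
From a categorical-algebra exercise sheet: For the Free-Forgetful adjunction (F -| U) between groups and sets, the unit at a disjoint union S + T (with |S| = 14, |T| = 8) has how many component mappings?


The unit eta_X: X -> U(F(X)) of the Free-Forgetful adjunction
maps each element of X to a generator of F(X). For X = S + T (disjoint
union in Set), |S + T| = |S| + |T|.
Total mappings = 14 + 8 = 22.

22


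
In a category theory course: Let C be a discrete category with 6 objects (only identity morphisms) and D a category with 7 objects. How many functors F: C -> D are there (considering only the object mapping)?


A functor from a discrete category C to D is determined by
where each object maps. Each of the 6 objects of C can map
to any of the 7 objects of D independently.
Number of functors = 7^6 = 117649

117649


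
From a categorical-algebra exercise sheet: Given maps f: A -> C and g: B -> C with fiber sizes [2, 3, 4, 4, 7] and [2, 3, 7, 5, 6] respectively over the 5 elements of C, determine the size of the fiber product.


The pullback A x_C B consists of pairs (a, b) with f(a) = g(b).
For each element c in C, the fiber product has |f^-1(c)| * |g^-1(c)| elements.
Summing over C: 2 * 2 + 3 * 3 + 4 * 7 + 4 * 5 + 7 * 6
= 4 + 9 + 28 + 20 + 42 = 103

103


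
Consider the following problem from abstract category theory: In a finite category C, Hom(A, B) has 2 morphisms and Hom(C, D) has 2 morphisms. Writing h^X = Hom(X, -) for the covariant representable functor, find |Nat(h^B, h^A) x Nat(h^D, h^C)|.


By the Yoneda lemma, Nat(h^B, h^A) is isomorphic to Hom(A, B),
so |Nat(h^B, h^A)| = |Hom(A, B)| and |Nat(h^D, h^C)| = |Hom(C, D)|.
|Hom(A, B)| = 2, |Hom(C, D)| = 2.
|Nat(h^B, h^A) x Nat(h^D, h^C)| = 2 * 2 = 4

4


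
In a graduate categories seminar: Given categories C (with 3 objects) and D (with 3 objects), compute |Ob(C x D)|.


The product category C x D has objects that are pairs (c, d).
Number of pairs = |Ob(C)| * |Ob(D)| = 3 * 3 = 9

9


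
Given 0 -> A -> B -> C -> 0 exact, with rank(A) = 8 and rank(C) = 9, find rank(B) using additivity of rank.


For a short exact sequence 0 -> A -> B -> C -> 0,
rank is additive: rank(B) = rank(A) + rank(C).
rank(B) = 8 + 9 = 17

17


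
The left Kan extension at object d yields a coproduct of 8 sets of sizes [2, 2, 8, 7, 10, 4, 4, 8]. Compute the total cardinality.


Pointwise, the left Kan extension (Lan_F H)(d) is the colimit, indexed
by the comma category (F downarrow d), of H composed with the
projection (F downarrow d) -> C. Here that colimit is given
as a coproduct (disjoint union) of sets, so its cardinality is the
sum of the sizes of the summands.
Coproduct of sets with sizes: 2 + 2 + 8 + 7 + 10 + 4 + 4 + 8
= 45

45


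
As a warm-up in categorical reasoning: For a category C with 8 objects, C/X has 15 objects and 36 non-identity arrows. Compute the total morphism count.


In the slice category C/X, objects are morphisms to X.
Identity morphisms: 15 (one per object of C/X).
Non-identity morphisms: 36.
Total = 15 + 36 = 51

51


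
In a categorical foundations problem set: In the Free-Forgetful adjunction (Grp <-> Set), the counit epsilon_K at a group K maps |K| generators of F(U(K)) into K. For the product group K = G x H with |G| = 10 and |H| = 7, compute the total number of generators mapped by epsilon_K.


The counit epsilon_K: F(U(K)) -> K of the Free-Forgetful adjunction
maps |K| generators of F(U(K)) into K. For K = G x H (the product group),
|G x H| = |G| * |H|.
Total generators mapped = 10 * 7 = 70.

70


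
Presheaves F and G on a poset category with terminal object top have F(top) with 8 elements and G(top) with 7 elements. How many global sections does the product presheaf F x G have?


Global sections of a presheaf on a poset with terminal top satisfy
Gamma(H) ~ H(top). Presheaves admit pointwise products, so
(F x G)(top) = F(top) x G(top) (Cartesian product).
|Gamma(F x G)| = |F(top)| * |G(top)| = 8 * 7 = 56.

56


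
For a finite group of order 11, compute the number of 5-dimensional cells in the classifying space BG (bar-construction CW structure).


In the bar-construction CW model of BG, the n-cells are indexed by
n-tuples [g_1|...|g_n] of non-identity elements of G (degenerate
simplices with some g_i = e do not contribute cells), so there are
(|G| - 1)^n n-cells.
For dim = 5 with |G| = 11:
cells = (11 - 1)^5 = 10^5 = 100000

100000


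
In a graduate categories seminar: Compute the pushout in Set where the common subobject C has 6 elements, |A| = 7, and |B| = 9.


The pushout A +_C B identifies the images of C in A and B.
|A +_C B| = |A| + |B| - |C| (for injections).
= 7 + 9 - 6 = 10

10


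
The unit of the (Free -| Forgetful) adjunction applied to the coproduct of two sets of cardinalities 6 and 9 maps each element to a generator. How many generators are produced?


The unit eta_X: X -> U(F(X)) of the Free-Forgetful adjunction
maps each element of X to a generator of F(X). For X = S + T (disjoint
union in Set), |S + T| = |S| + |T|.
Total mappings = 6 + 9 = 15.

15


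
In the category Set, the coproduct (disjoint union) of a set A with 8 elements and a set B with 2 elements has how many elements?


In Set, the coproduct A + B is the disjoint union.
|A + B| = |A| + |B| = 8 + 2 = 10

10


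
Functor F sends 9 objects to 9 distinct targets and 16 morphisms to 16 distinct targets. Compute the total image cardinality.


The image of F consists of distinct objects and distinct morphisms.
|Im(F)| on objects = 9
|Im(F)| on morphisms = 16
Total image cardinality = 9 + 16 = 25

25


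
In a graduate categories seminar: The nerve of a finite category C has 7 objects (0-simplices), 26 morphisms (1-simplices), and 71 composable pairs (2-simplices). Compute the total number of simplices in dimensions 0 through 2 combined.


The 2-skeleton of the nerve N(C) consists of simplices in dimensions 0, 1, 2:
  |N(C)_0| = 7 (objects)
  |N(C)_1| = 26 (morphisms)
  |N(C)_2| = 71 (composable pairs)
Total = 7 + 26 + 71 = 104

104


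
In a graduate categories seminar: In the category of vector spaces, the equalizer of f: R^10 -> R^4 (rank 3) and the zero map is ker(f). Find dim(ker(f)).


The equalizer of f and the zero map is ker(f).
By the rank-nullity theorem: dim(ker(f)) = dim(domain) - rank(f).
dim(ker(f)) = 10 - 3 = 7

7


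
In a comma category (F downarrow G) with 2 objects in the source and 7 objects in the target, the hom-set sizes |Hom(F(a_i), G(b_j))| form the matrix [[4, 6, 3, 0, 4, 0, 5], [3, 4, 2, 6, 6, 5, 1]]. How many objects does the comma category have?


Objects of (F downarrow G) are triples (a, b, h: F(a)->G(b)).
The count equals the sum of all entries in the hom-matrix.
sum(row 0) = 22
sum(row 1) = 27
Grand total = 49

49


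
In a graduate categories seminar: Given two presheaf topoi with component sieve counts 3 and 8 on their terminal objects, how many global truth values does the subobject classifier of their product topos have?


In a product of presheaf topoi E_1 x E_2, the subobject classifier
is Omega = Omega_1 x Omega_2 (componentwise), so
|Omega(top)| = |Omega_1(top_1)| * |Omega_2(top_2)|.
= 3 * 8 = 24.

24


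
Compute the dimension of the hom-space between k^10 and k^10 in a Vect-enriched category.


In Vect-enriched categories, Hom(k^n, k^m) is the space of m x n matrices.
dim(Hom(k^10, k^10)) = 10 * 10 = 100

100


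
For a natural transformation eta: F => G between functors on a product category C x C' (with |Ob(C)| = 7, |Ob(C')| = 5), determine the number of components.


A natural transformation eta: F => G assigns one component morphism per
object of the domain category.
The domain is the product category C x C', so
|Ob(C x C')| = |Ob(C)| * |Ob(C')| = 7 * 5 = 35.
Therefore eta has 35 component morphisms.

35


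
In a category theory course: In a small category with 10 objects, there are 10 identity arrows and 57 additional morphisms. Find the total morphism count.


Each object has an identity morphism, giving 10 identities.
Adding the 57 non-identity morphisms:
Total = 10 + 57 = 67

67


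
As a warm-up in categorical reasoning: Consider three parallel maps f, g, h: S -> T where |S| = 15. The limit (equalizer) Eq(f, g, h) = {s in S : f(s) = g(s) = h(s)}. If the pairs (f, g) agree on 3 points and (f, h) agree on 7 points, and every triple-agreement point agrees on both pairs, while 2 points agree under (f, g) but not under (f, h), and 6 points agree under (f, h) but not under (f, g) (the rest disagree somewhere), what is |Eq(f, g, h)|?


Eq(f, g, h) is the triple-agreement set: points in S where all three
maps take the same value. Using inclusion-exclusion on the pairwise data:
Pair (f, g) agrees on 3 points; pair (f, h) on 7 points.
Points agreeing under (f, g) but not (f, h) = 2; under (f, h) but not (f, g) = 6.
Triple-agreement = agreement-in-(f, g) minus points that agree under (f, g) but not (f, h):
|Eq(f, g, h)| = 3 - 2 = 1
(cross-check via (f, h): 7 - 6 = 1.)

1


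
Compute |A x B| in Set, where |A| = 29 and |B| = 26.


In Set, the product A x B is the Cartesian product.
By the universal property, |A x B| = |A| * |B|.
|A x B| = 29 * 26 = 754

754


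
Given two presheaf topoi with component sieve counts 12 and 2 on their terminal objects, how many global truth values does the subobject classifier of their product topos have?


In a product of presheaf topoi E_1 x E_2, the subobject classifier
is Omega = Omega_1 x Omega_2 (componentwise), so
|Omega(top)| = |Omega_1(top_1)| * |Omega_2(top_2)|.
= 12 * 2 = 24.

24


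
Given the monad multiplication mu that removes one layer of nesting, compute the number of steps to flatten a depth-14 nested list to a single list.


Each application of mu: T^2 -> T removes one layer of nesting.
Starting at depth 14 (i.e., T^14(X)), we need to reach T(X).
Number of mu applications = 14 - 1 = 13

13


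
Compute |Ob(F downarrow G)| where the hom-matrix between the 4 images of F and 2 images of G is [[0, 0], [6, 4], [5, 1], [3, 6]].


Objects of (F downarrow G) are triples (a, b, h: F(a)->G(b)).
The count equals the sum of all entries in the hom-matrix.
sum(row 0) = 0
sum(row 1) = 10
sum(row 2) = 6
sum(row 3) = 9
Grand total = 25

25


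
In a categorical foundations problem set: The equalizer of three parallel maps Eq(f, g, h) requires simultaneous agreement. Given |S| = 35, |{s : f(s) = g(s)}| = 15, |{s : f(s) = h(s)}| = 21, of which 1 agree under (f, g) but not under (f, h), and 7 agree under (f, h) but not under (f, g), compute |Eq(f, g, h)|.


Eq(f, g, h) is the triple-agreement set: points in S where all three
maps take the same value. Using inclusion-exclusion on the pairwise data:
Pair (f, g) agrees on 15 points; pair (f, h) on 21 points.
Points agreeing under (f, g) but not (f, h) = 1; under (f, h) but not (f, g) = 7.
Triple-agreement = agreement-in-(f, g) minus points that agree under (f, g) but not (f, h):
|Eq(f, g, h)| = 15 - 1 = 14
(cross-check via (f, h): 21 - 7 = 14.)

14


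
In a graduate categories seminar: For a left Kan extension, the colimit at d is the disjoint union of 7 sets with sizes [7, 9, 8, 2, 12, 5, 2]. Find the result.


Pointwise, the left Kan extension (Lan_F H)(d) is the colimit, indexed
by the comma category (F downarrow d), of H composed with the
projection (F downarrow d) -> C. Here that colimit is given
as a coproduct (disjoint union) of sets, so its cardinality is the
sum of the sizes of the summands.
Coproduct of sets with sizes: 7 + 9 + 8 + 2 + 12 + 5 + 2
= 45

45


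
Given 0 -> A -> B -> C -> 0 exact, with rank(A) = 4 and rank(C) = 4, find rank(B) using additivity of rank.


For a short exact sequence 0 -> A -> B -> C -> 0,
rank is additive: rank(B) = rank(A) + rank(C).
rank(B) = 4 + 4 = 8

8


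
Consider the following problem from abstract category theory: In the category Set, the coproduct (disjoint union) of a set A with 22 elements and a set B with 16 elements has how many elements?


In Set, the coproduct A + B is the disjoint union.
|A + B| = |A| + |B| = 22 + 16 = 38

38


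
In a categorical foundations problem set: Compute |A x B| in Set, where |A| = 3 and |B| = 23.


In Set, the product A x B is the Cartesian product.
By the universal property, |A x B| = |A| * |B|.
|A x B| = 3 * 23 = 69

69


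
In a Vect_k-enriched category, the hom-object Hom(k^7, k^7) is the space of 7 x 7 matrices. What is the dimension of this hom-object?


In Vect-enriched categories, Hom(k^n, k^m) is the space of m x n matrices.
dim(Hom(k^7, k^7)) = 7 * 7 = 49

49


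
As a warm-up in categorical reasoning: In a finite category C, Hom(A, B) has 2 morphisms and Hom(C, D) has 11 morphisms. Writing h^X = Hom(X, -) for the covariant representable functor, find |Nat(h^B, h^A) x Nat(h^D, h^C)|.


By the Yoneda lemma, Nat(h^B, h^A) is isomorphic to Hom(A, B),
so |Nat(h^B, h^A)| = |Hom(A, B)| and |Nat(h^D, h^C)| = |Hom(C, D)|.
|Hom(A, B)| = 2, |Hom(C, D)| = 11.
|Nat(h^B, h^A) x Nat(h^D, h^C)| = 2 * 11 = 22

22


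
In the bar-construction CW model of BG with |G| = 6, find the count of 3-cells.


In the bar-construction CW model of BG, the n-cells are indexed by
n-tuples [g_1|...|g_n] of non-identity elements of G (degenerate
simplices with some g_i = e do not contribute cells), so there are
(|G| - 1)^n n-cells.
For dim = 3 with |G| = 6:
cells = (6 - 1)^3 = 5^3 = 125

125


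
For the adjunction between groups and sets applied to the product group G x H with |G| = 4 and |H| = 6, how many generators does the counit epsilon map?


The counit epsilon_K: F(U(K)) -> K of the Free-Forgetful adjunction
maps |K| generators of F(U(K)) into K. For K = G x H (the product group),
|G x H| = |G| * |H|.
Total generators mapped = 4 * 6 = 24.

24


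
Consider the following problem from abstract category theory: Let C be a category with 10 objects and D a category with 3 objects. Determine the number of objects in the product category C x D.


The product category C x D has objects that are pairs (c, d).
Number of pairs = |Ob(C)| * |Ob(D)| = 10 * 3 = 30

30


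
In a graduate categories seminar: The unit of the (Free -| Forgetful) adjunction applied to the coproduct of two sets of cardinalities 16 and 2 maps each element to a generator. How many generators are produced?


The unit eta_X: X -> U(F(X)) of the Free-Forgetful adjunction
maps each element of X to a generator of F(X). For X = S + T (disjoint
union in Set), |S + T| = |S| + |T|.
Total mappings = 16 + 2 = 18.

18


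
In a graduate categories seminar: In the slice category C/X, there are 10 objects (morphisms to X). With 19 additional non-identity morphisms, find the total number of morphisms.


In the slice category C/X, objects are morphisms to X.
Identity morphisms: 10 (one per object of C/X).
Non-identity morphisms: 19.
Total = 10 + 19 = 29

29


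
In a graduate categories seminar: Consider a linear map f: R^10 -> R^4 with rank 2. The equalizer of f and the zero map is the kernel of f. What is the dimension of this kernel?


The equalizer of f and the zero map is ker(f).
By the rank-nullity theorem: dim(ker(f)) = dim(domain) - rank(f).
dim(ker(f)) = 10 - 2 = 8

8


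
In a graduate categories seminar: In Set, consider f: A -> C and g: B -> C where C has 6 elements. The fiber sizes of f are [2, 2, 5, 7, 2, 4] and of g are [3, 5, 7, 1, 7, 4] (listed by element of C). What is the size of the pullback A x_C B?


The pullback A x_C B consists of pairs (a, b) with f(a) = g(b).
For each element c in C, the fiber product has |f^-1(c)| * |g^-1(c)| elements.
Summing over C: 2 * 3 + 2 * 5 + 5 * 7 + 7 * 1 + 2 * 7 + 4 * 4
= 6 + 10 + 35 + 7 + 14 + 16 = 88

88


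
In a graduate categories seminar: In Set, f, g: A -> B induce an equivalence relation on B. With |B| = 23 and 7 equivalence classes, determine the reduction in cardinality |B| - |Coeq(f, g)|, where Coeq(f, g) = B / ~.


The coequalizer Coeq(f, g) = B / ~ has one element per equivalence class.
|B| = 23, |Coeq(f, g)| = 7.
|B| - |Coeq(f, g)| = 23 - 7 = 16.

16


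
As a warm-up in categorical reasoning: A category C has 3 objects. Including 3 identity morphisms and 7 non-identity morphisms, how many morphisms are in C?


Each object has an identity morphism, giving 3 identities.
Adding the 7 non-identity morphisms:
Total = 3 + 7 = 10

10


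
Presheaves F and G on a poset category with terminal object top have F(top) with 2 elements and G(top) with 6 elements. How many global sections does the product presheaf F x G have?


Global sections of a presheaf on a poset with terminal top satisfy
Gamma(H) ~ H(top). Presheaves admit pointwise products, so
(F x G)(top) = F(top) x G(top) (Cartesian product).
|Gamma(F x G)| = |F(top)| * |G(top)| = 2 * 6 = 12.

12


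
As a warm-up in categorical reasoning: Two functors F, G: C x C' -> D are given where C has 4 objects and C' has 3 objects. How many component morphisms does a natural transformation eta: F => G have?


A natural transformation eta: F => G assigns one component morphism per
object of the domain category.
The domain is the product category C x C', so
|Ob(C x C')| = |Ob(C)| * |Ob(C')| = 4 * 3 = 12.
Therefore eta has 12 component morphisms.

12


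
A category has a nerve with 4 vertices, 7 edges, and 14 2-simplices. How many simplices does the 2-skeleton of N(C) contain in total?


The 2-skeleton of the nerve N(C) consists of simplices in dimensions 0, 1, 2:
  |N(C)_0| = 4 (objects)
  |N(C)_1| = 7 (morphisms)
  |N(C)_2| = 14 (composable pairs)
Total = 4 + 7 + 14 = 25

25


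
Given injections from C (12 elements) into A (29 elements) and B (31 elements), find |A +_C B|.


The pushout A +_C B identifies the images of C in A and B.
|A +_C B| = |A| + |B| - |C| (for injections).
= 29 + 31 - 12 = 48

48


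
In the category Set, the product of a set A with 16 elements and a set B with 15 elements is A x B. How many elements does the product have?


In Set, the product A x B is the Cartesian product.
By the universal property, |A x B| = |A| * |B|.
|A x B| = 16 * 15 = 240

240


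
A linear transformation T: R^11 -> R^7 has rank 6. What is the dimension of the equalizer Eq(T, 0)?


The equalizer of f and the zero map is ker(f).
By the rank-nullity theorem: dim(ker(f)) = dim(domain) - rank(f).
dim(ker(f)) = 11 - 6 = 5

5


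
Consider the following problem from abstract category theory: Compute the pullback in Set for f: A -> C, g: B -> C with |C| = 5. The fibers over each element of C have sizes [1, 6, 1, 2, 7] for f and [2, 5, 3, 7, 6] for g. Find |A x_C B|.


The pullback A x_C B consists of pairs (a, b) with f(a) = g(b).
For each element c in C, the fiber product has |f^-1(c)| * |g^-1(c)| elements.
Summing over C: 1 * 2 + 6 * 5 + 1 * 3 + 2 * 7 + 7 * 6
= 2 + 30 + 3 + 14 + 42 = 91

91


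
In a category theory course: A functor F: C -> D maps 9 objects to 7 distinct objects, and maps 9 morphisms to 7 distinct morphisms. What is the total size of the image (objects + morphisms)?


The image of F consists of distinct objects and distinct morphisms.
|Im(F)| on objects = 7
|Im(F)| on morphisms = 7
Total image cardinality = 7 + 7 = 14

14


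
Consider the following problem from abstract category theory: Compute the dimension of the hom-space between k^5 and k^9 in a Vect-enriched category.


In Vect-enriched categories, Hom(k^n, k^m) is the space of m x n matrices.
dim(Hom(k^5, k^9)) = 9 * 5 = 45

45


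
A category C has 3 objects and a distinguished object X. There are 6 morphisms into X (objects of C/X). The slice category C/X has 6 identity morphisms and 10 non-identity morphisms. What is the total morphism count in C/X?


In the slice category C/X, objects are morphisms to X.
Identity morphisms: 6 (one per object of C/X).
Non-identity morphisms: 10.
Total = 6 + 10 = 16

16


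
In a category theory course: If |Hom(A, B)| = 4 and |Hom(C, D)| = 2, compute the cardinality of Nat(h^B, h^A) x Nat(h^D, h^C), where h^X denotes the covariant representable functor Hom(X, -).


By the Yoneda lemma, Nat(h^B, h^A) is isomorphic to Hom(A, B),
so |Nat(h^B, h^A)| = |Hom(A, B)| and |Nat(h^D, h^C)| = |Hom(C, D)|.
|Hom(A, B)| = 4, |Hom(C, D)| = 2.
|Nat(h^B, h^A) x Nat(h^D, h^C)| = 4 * 2 = 8

8


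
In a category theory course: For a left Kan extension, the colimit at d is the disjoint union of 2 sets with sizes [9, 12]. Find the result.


Pointwise, the left Kan extension (Lan_F H)(d) is the colimit, indexed
by the comma category (F downarrow d), of H composed with the
projection (F downarrow d) -> C. Here that colimit is given
as a coproduct (disjoint union) of sets, so its cardinality is the
sum of the sizes of the summands.
Coproduct of sets with sizes: 9 + 12
= 21

21


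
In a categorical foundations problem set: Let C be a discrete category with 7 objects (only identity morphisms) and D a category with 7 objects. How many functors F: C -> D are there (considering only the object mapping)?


A functor from a discrete category C to D is determined by
where each object maps. Each of the 7 objects of C can map
to any of the 7 objects of D independently.
Number of functors = 7^7 = 823543

823543


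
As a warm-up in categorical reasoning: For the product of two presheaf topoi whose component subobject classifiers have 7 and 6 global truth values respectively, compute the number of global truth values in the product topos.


In a product of presheaf topoi E_1 x E_2, the subobject classifier
is Omega = Omega_1 x Omega_2 (componentwise), so
|Omega(top)| = |Omega_1(top_1)| * |Omega_2(top_2)|.
= 7 * 6 = 42.

42


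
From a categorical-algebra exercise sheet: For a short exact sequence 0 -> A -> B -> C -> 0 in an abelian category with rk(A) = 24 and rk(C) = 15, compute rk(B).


For a short exact sequence 0 -> A -> B -> C -> 0,
rank is additive: rank(B) = rank(A) + rank(C).
rank(B) = 24 + 15 = 39

39


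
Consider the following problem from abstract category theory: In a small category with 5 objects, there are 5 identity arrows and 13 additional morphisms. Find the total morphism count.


Each object has an identity morphism, giving 5 identities.
Adding the 13 non-identity morphisms:
Total = 5 + 13 = 18

18


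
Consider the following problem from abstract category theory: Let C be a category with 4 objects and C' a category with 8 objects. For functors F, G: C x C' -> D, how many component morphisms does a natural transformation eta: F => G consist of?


A natural transformation eta: F => G assigns one component morphism per
object of the domain category.
The domain is the product category C x C', so
|Ob(C x C')| = |Ob(C)| * |Ob(C')| = 4 * 8 = 32.
Therefore eta has 32 component morphisms.

32


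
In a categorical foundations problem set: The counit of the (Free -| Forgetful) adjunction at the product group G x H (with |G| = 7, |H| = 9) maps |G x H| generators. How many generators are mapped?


The counit epsilon_K: F(U(K)) -> K of the Free-Forgetful adjunction
maps |K| generators of F(U(K)) into K. For K = G x H (the product group),
|G x H| = |G| * |H|.
Total generators mapped = 7 * 9 = 63.

63


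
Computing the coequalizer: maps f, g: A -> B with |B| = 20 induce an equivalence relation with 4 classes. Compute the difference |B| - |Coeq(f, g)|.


The coequalizer Coeq(f, g) = B / ~ has one element per equivalence class.
|B| = 20, |Coeq(f, g)| = 4.
|B| - |Coeq(f, g)| = 20 - 4 = 16.

16


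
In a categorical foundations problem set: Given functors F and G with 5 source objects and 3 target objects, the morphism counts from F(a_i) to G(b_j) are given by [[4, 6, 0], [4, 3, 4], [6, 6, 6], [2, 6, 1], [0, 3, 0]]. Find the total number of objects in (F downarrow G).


Objects of (F downarrow G) are triples (a, b, h: F(a)->G(b)).
The count equals the sum of all entries in the hom-matrix.
sum(row 0) = 10
sum(row 1) = 11
sum(row 2) = 18
sum(row 3) = 9
sum(row 4) = 3
Grand total = 51

51


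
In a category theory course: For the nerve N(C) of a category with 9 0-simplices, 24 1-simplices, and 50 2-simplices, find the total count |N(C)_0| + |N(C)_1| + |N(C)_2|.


The 2-skeleton of the nerve N(C) consists of simplices in dimensions 0, 1, 2:
  |N(C)_0| = 9 (objects)
  |N(C)_1| = 24 (morphisms)
  |N(C)_2| = 50 (composable pairs)
Total = 9 + 24 + 50 = 83

83


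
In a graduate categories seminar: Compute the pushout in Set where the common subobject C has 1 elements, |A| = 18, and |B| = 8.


The pushout A +_C B identifies the images of C in A and B.
|A +_C B| = |A| + |B| - |C| (for injections).
= 18 + 8 - 1 = 25

25


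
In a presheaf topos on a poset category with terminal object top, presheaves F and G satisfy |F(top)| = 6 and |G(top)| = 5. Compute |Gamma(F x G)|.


Global sections of a presheaf on a poset with terminal top satisfy
Gamma(H) ~ H(top). Presheaves admit pointwise products, so
(F x G)(top) = F(top) x G(top) (Cartesian product).
|Gamma(F x G)| = |F(top)| * |G(top)| = 6 * 5 = 30.

30


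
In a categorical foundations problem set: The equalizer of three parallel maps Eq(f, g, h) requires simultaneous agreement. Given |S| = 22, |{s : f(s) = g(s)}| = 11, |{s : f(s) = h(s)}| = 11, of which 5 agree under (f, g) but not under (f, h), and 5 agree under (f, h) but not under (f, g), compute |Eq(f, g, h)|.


Eq(f, g, h) is the triple-agreement set: points in S where all three
maps take the same value. Using inclusion-exclusion on the pairwise data:
Pair (f, g) agrees on 11 points; pair (f, h) on 11 points.
Points agreeing under (f, g) but not (f, h) = 5; under (f, h) but not (f, g) = 5.
Triple-agreement = agreement-in-(f, g) minus points that agree under (f, g) but not (f, h):
|Eq(f, g, h)| = 11 - 5 = 6
(cross-check via (f, h): 11 - 5 = 6.)

6


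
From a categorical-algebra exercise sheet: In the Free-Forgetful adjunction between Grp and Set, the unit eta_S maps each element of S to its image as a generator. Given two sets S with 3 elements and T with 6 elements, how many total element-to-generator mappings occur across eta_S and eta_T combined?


The unit eta_X: X -> U(F(X)) of the Free-Forgetful adjunction
maps each element of X to a generator of F(X). For X = S + T (disjoint
union in Set), |S + T| = |S| + |T|.
Total mappings = 3 + 6 = 9.

9


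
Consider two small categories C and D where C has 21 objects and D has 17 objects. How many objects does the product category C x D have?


The product category C x D has objects that are pairs (c, d).
Number of pairs = |Ob(C)| * |Ob(D)| = 21 * 17 = 357

357


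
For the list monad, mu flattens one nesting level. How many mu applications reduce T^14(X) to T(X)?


Each application of mu: T^2 -> T removes one layer of nesting.
Starting at depth 14 (i.e., T^14(X)), we need to reach T(X).
Number of mu applications = 14 - 1 = 13

13


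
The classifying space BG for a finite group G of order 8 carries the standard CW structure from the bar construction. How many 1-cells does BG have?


In the bar-construction CW model of BG, the n-cells are indexed by
n-tuples [g_1|...|g_n] of non-identity elements of G (degenerate
simplices with some g_i = e do not contribute cells), so there are
(|G| - 1)^n n-cells.
For dim = 1 with |G| = 8:
cells = (8 - 1)^1 = 7^1 = 7

7


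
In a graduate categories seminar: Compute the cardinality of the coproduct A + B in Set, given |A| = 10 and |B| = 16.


In Set, the coproduct A + B is the disjoint union.
|A + B| = |A| + |B| = 10 + 16 = 26

26


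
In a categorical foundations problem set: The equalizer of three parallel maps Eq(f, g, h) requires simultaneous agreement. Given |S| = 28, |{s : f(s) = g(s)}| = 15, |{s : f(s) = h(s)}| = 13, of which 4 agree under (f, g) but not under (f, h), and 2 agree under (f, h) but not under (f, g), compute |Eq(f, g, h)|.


Eq(f, g, h) is the triple-agreement set: points in S where all three
maps take the same value. Using inclusion-exclusion on the pairwise data:
Pair (f, g) agrees on 15 points; pair (f, h) on 13 points.
Points agreeing under (f, g) but not (f, h) = 4; under (f, h) but not (f, g) = 2.
Triple-agreement = agreement-in-(f, g) minus points that agree under (f, g) but not (f, h):
|Eq(f, g, h)| = 15 - 4 = 11
(cross-check via (f, h): 13 - 2 = 11.)

11
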